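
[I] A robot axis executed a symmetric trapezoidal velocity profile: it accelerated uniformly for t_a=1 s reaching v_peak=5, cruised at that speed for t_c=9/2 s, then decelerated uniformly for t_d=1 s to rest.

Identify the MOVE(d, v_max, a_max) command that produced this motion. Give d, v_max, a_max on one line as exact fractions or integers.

a_max = 5/1 = 5
d_a = ½·5·1 = 5/2; d_c = 5·9/2 = 45/2
d = 2·5/2 + 45/2 = 55/2
t_c = 9/2 > 0 ⇒ limit active, v_max = 5

d=55/2 v_max=5 a_max=5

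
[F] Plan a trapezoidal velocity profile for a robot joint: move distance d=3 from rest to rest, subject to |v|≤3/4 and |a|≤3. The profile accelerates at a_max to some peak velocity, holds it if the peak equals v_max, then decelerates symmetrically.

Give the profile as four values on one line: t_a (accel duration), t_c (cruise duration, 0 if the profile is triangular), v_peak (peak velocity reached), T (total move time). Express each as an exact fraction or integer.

t_a=1/4 t_c=15/4 v_peak=3/4 T=17/4

v_max²/a_max = (3/4)²/3 = 3/16
3 ≥ 3/16 so v_max reached
t_a = (3/4)/3 = 1/4; v_peak = 3/4
d_cruise = 3 − 3/16 = 45/16; t_c = (45/16)/(3/4) = 15/4
T = 2·1/4 + 15/4 = 17/4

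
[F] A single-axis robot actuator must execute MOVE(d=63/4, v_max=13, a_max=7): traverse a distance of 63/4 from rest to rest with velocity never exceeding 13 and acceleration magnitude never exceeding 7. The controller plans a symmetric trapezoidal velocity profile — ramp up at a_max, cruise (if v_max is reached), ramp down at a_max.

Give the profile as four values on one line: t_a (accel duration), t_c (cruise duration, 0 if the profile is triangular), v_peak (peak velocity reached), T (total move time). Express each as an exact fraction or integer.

t_a=3/2 t_c=0 v_peak=21/2 T=3

(v_max)²/a_max = 13²/7 = 169/7
63/4 < 169/7 so t_c = 0
v_peak = √(63/4·7) = √(441/4) = 21/2
t_a = (21/2)/7 = 3/2; t_c = 0
T = 2·3/2 = 3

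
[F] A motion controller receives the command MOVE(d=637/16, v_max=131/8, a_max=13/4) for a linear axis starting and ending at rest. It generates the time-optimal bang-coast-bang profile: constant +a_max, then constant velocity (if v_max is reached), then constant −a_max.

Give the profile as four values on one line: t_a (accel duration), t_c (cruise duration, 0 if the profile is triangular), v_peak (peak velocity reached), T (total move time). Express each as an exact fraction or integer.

v_max²/a_max = (131/8)²/(13/4) = 17161/208
637/16 < 17161/208 ⇒ no cruise
v_peak = √(637/16·13/4) = √(8281/64) = 91/8
t_a = (91/8)/(13/4) = 7/2; t_c = 0
T = 2·7/2 = 7

t_a=7/2 t_c=0 v_peak=91/8 T=7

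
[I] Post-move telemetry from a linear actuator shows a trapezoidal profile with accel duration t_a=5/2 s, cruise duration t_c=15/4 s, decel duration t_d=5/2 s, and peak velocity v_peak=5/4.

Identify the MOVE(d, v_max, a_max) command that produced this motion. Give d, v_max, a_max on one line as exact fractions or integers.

d=125/16 v_max=5/4 a_max=1/2

a_max = (5/4)/(5/2) = 1/2
d_a = ½·5/4·5/2 = 25/16; d_c = 5/4·15/4 = 75/16
d = 2·25/16 + 75/16 = 125/16
t_c = 15/4 > 0 ⇒ limit active, v_max = 5/4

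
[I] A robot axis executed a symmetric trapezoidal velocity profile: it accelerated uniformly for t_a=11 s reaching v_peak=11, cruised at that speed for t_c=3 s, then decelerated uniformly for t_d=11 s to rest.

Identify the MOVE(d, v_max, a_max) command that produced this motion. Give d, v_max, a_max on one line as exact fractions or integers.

d=154 v_max=11 a_max=1

a_max = 11/11 = 1
d_a = ½·11·11 = 121/2; d_c = 11·3 = 33
d = 2·121/2 + 33 = 154
t_c = 3 > 0 ⇒ limit active, v_max = 11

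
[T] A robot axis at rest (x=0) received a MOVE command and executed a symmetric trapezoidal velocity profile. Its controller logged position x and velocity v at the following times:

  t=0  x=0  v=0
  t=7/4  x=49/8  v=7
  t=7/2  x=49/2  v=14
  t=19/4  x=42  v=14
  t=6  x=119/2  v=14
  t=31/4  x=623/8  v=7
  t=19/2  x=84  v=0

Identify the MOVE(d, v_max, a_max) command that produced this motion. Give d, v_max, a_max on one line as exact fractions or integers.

final state: t=19/2, x=84, v=0 → d = 84
a_max = (7−0)/(7/4−0) = 4
max v = 14 over t∈[7/2,6] → v_max = 14
check: 14·(7/2+5/2) = 84 ✓

d=84 v_max=14 a_max=4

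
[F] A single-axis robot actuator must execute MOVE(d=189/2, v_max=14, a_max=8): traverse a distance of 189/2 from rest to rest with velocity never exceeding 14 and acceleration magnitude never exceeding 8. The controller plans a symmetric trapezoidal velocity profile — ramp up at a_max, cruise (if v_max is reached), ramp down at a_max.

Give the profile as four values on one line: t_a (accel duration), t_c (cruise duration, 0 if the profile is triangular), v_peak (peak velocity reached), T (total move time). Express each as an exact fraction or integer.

t_a=7/4 t_c=5 v_peak=14 T=17/2

v_max²/a_max = 14²/8 = 49/2
189/2 ≥ 49/2 → trapezoidal
t_a = 14/8 = 7/4; v_peak = 14
d_cruise = 189/2 − 49/2 = 70; t_c = 70/14 = 5
T = 2·7/4 + 5 = 17/2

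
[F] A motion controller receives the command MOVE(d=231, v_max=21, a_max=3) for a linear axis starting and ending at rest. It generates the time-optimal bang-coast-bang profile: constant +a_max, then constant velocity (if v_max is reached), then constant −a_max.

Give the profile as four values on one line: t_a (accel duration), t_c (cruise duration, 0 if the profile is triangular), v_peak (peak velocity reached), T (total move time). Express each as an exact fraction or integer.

vₘ²/aₘ = 21²/3 = 147
231 ≥ 147 ⇒ cruise phase
t_a = 21/3 = 7; v_peak = 21
d_cruise = 231 − 147 = 84; t_c = 84/21 = 4
T = 2·7 + 4 = 18

t_a=7 t_c=4 v_peak=21 T=18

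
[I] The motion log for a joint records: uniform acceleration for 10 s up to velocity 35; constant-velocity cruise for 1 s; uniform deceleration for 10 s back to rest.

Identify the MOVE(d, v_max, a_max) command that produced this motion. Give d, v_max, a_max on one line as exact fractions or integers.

d=385 v_max=35 a_max=7/2

a_max = 35/10 = 7/2
d_a = ½·35·10 = 175; d_c = 35·1 = 35
d = 2·175 + 35 = 385
t_c = 1 > 0 → v_max = v_peak = 35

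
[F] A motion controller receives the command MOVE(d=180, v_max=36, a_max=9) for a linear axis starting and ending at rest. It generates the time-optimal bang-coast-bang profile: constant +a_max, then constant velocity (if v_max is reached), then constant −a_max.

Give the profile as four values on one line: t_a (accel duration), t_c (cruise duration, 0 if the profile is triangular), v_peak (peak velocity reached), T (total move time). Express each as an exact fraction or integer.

t_a=4 t_c=1 v_peak=36 T=9

v_max²/a_max = 36²/9 = 144
180 ≥ 144 ⇒ cruise phase
t_a = 36/9 = 4; v_peak = 36
d_cruise = 180 − 144 = 36; t_c = 36/36 = 1
T = 2·4 + 1 = 9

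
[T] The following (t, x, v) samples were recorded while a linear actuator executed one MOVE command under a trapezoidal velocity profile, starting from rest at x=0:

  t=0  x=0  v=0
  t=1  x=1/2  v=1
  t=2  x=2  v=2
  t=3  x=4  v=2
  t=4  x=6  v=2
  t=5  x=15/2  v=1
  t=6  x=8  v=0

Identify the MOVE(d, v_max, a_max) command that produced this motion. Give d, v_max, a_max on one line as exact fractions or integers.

final state: t=6, x=8, v=0 → d = 8
a_max = (1−0)/(1−0) = 1
max v = 2 over t∈[2,4] → v_max = 2
check: 2·(2+2) = 8 ✓

d=8 v_max=2 a_max=1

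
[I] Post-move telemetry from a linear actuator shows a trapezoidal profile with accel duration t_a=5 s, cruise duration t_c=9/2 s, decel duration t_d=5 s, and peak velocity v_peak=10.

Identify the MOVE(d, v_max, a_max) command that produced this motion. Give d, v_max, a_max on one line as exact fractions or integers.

d=95 v_max=10 a_max=2

a_max = 10/5 = 2
d_a = ½·10·5 = 25; d_c = 10·9/2 = 45
d = 2·25 + 45 = 95
t_c = 9/2 > 0 → v_max = v_peak = 10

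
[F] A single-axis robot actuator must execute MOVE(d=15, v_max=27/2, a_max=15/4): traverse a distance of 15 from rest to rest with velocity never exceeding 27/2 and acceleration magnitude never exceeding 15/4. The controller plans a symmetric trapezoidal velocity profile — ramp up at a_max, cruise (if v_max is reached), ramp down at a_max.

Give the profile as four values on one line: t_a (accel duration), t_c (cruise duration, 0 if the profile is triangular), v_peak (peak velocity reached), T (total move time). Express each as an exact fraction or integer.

t_a=2 t_c=0 v_peak=15/2 T=4

vₘ²/aₘ = (27/2)²/(15/4) = 243/5
15 < 243/5 ⇒ no cruise
v_peak = √(15·15/4) = √(225/4) = 15/2
t_a = (15/2)/(15/4) = 2; t_c = 0
T = 2·2 = 4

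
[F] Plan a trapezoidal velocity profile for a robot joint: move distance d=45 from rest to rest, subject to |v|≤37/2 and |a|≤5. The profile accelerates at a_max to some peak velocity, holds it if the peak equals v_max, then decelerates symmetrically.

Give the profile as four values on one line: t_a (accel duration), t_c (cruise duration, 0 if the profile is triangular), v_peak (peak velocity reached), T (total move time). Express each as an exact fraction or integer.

t_a=3 t_c=0 v_peak=15 T=6

v_max²/a_max = (37/2)²/5 = 1369/20
45 < 1369/20 → triangular
v_peak = √(45·5) = √225 = 15
t_a = 15/5 = 3; t_c = 0
T = 2·3 = 6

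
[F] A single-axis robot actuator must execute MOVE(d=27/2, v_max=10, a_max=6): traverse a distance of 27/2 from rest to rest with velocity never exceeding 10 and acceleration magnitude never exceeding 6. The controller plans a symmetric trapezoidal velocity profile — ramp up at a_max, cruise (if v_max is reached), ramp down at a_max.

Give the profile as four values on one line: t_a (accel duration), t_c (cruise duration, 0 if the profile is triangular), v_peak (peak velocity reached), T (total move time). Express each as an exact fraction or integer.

t_a=3/2 t_c=0 v_peak=9 T=3

vₘ²/aₘ = 10²/6 = 50/3
27/2 < 50/3 ⇒ no cruise
v_peak = √(27/2·6) = √81 = 9
t_a = 9/6 = 3/2; t_c = 0
T = 2·3/2 = 3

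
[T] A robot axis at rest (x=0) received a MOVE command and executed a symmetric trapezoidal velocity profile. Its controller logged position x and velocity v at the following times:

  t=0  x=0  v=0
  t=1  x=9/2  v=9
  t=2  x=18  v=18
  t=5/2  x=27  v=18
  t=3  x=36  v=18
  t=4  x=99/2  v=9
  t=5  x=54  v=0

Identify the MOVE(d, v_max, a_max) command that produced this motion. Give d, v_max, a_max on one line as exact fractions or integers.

d=54 v_max=18 a_max=9

final state: t=5, x=54, v=0 → d = 54
a_max = (9−0)/(1−0) = 9
max v = 18 over t∈[2,3] → v_max = 18
check: 18·(2+1) = 54 ✓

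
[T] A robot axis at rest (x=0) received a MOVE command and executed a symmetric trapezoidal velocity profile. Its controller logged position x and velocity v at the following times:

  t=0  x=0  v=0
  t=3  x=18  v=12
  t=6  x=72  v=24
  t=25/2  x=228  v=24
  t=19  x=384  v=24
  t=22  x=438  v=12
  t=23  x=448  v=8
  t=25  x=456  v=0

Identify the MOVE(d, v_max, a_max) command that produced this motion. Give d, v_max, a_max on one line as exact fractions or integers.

d=456 v_max=24 a_max=4

final state: t=25, x=456, v=0 → d = 456
a_max = (12−0)/(3−0) = 4
max v = 24 over t∈[6,19] → v_max = 24
check: 24·(6+13) = 456 ✓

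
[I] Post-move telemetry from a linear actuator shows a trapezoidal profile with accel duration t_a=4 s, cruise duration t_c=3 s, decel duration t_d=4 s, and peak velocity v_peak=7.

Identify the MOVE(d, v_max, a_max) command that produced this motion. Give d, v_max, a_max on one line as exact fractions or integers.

a_max = 7/4
d_a = ½·7·4 = 14; d_c = 7·3 = 21
d = 2·14 + 21 = 49
t_c = 3 > 0 ⇒ limit active, v_max = 7

d=49 v_max=7 a_max=7/4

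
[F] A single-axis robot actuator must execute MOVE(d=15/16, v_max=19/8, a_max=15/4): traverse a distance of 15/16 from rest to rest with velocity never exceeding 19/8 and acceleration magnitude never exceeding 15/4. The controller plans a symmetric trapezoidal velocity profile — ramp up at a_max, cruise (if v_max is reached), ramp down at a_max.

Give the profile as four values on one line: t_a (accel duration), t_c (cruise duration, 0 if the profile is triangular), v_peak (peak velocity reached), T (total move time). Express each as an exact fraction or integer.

vₘ²/aₘ = (19/8)²/(15/4) = 361/240
15/16 < 361/240 → triangular
v_peak = √(15/16·15/4) = √(225/64) = 15/8
t_a = (15/8)/(15/4) = 1/2; t_c = 0
T = 2·1/2 = 1

t_a=1/2 t_c=0 v_peak=15/8 T=1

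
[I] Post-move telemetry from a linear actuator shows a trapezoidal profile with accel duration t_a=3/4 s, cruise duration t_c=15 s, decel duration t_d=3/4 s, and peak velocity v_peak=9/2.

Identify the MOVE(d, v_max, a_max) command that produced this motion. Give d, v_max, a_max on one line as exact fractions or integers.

d=567/8 v_max=9/2 a_max=6

a_max = (9/2)/(3/4) = 6
d_a = ½·9/2·3/4 = 27/16; d_c = 9/2·15 = 135/2
d = 2·27/16 + 135/2 = 567/8
t_c = 15 > 0 → v_max = v_peak = 9/2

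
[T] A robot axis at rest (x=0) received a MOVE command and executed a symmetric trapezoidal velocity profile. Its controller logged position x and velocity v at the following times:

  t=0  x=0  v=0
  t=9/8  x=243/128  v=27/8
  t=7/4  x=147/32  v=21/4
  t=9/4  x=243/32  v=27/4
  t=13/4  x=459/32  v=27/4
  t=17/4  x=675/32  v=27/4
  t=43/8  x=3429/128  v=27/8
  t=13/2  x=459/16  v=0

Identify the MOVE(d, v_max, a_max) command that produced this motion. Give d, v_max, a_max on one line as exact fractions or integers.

d=459/16 v_max=27/4 a_max=3

final state: t=13/2, x=459/16, v=0 → d = 459/16
a_max = (27/8−0)/(9/8−0) = 3
max v = 27/4 over t∈[9/4,17/4] → v_max = 27/4
check: 27/4·(9/4+2) = 459/16 ✓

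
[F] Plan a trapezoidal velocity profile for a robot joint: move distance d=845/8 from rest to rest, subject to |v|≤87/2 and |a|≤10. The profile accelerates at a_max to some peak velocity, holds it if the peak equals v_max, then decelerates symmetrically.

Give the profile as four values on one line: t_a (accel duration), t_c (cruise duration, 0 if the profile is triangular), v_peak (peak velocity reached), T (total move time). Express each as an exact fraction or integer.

t_a=13/4 t_c=0 v_peak=65/2 T=13/2

(v_max)²/a_max = (87/2)²/10 = 7569/40
845/8 < 7569/40 so t_c = 0
v_peak = √(845/8·10) = √(4225/4) = 65/2
t_a = (65/2)/10 = 13/4; t_c = 0
T = 2·13/4 = 13/2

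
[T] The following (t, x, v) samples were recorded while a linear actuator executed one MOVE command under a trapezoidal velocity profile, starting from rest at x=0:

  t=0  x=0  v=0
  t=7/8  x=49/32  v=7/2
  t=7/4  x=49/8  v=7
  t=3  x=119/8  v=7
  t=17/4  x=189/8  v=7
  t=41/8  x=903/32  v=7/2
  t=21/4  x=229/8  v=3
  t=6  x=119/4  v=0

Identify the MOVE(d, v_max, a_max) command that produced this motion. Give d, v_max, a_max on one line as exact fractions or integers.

final state: t=6, x=119/4, v=0 → d = 119/4
a_max = (7/2−0)/(7/8−0) = 4
max v = 7 over t∈[7/4,17/4] → v_max = 7
check: 7·(7/4+5/2) = 119/4 ✓

d=119/4 v_max=7 a_max=4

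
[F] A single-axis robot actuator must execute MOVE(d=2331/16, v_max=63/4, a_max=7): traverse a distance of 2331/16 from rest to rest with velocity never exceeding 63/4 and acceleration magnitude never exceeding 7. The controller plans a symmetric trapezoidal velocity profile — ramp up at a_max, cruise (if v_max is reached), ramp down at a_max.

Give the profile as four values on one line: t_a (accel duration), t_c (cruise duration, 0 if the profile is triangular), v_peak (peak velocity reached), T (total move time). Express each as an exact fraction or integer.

t_a=9/4 t_c=7 v_peak=63/4 T=23/2

v_max²/a_max = (63/4)²/7 = 567/16
2331/16 ≥ 567/16 ⇒ cruise phase
t_a = (63/4)/7 = 9/4; v_peak = 63/4
d_cruise = 2331/16 − 567/16 = 441/4; t_c = (441/4)/(63/4) = 7
T = 2·9/4 + 7 = 23/2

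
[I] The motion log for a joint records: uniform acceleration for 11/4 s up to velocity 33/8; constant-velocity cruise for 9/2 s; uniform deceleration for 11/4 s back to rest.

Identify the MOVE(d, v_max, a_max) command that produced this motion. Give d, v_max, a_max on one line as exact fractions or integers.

d=957/32 v_max=33/8 a_max=3/2

a_max = (33/8)/(11/4) = 3/2
d_a = ½·33/8·11/4 = 363/64; d_c = 33/8·9/2 = 297/16
d = 2·363/64 + 297/16 = 957/32
t_c = 9/2 > 0 so v_max = 33/8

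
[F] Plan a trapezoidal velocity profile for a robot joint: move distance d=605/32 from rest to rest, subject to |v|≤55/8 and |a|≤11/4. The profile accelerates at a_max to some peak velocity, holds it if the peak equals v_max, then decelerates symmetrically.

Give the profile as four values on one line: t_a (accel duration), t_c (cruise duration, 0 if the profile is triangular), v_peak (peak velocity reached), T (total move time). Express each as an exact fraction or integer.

v_max²/a_max = (55/8)²/(11/4) = 275/16
605/32 ≥ 275/16 ⇒ cruise phase
t_a = (55/8)/(11/4) = 5/2; v_peak = 55/8
d_cruise = 605/32 − 275/16 = 55/32; t_c = (55/32)/(55/8) = 1/4
T = 2·5/2 + 1/4 = 21/4

t_a=5/2 t_c=1/4 v_peak=55/8 T=21/4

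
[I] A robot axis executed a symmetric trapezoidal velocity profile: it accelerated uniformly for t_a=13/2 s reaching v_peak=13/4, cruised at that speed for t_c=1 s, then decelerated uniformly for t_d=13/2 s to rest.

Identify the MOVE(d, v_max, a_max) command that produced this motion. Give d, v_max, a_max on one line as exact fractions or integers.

d=195/8 v_max=13/4 a_max=1/2

a_max = (13/4)/(13/2) = 1/2
d_a = ½·13/4·13/2 = 169/16; d_c = 13/4·1 = 13/4
d = 2·169/16 + 13/4 = 195/8
t_c = 1 > 0 so v_max = 13/4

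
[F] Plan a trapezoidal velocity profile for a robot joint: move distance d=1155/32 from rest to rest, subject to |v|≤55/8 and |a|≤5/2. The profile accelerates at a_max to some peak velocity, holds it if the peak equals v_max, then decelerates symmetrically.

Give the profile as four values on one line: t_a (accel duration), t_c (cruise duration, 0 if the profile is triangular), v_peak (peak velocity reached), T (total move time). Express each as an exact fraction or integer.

v_max²/a_max = (55/8)²/(5/2) = 605/32
1155/32 ≥ 605/32 so v_max reached
t_a = (55/8)/(5/2) = 11/4; v_peak = 55/8
d_cruise = 1155/32 − 605/32 = 275/16; t_c = (275/16)/(55/8) = 5/2
T = 2·11/4 + 5/2 = 8

t_a=11/4 t_c=5/2 v_peak=55/8 T=8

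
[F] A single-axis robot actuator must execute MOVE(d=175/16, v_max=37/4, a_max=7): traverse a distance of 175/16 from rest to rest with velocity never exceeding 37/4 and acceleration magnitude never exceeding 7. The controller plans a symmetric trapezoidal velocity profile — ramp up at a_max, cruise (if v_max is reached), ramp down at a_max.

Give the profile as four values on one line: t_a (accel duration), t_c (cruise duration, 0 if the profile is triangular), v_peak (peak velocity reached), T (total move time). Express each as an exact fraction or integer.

vₘ²/aₘ = (37/4)²/7 = 1369/112
175/16 < 1369/112 so t_c = 0
v_peak = √(175/16·7) = √(1225/16) = 35/4
t_a = (35/4)/7 = 5/4; t_c = 0
T = 2·5/4 = 5/2

t_a=5/4 t_c=0 v_peak=35/4 T=5/2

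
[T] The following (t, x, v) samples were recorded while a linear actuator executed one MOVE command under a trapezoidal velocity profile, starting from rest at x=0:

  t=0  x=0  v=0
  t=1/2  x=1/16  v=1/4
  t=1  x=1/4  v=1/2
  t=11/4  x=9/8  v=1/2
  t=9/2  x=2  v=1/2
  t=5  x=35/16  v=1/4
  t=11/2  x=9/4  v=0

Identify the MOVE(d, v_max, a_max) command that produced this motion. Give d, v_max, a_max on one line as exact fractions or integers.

d=9/4 v_max=1/2 a_max=1/2

final state: t=11/2, x=9/4, v=0 → d = 9/4
a_max = (1/4−0)/(1/2−0) = 1/2
max v = 1/2 over t∈[1,9/2] → v_max = 1/2
check: 1/2·(1+7/2) = 9/4 ✓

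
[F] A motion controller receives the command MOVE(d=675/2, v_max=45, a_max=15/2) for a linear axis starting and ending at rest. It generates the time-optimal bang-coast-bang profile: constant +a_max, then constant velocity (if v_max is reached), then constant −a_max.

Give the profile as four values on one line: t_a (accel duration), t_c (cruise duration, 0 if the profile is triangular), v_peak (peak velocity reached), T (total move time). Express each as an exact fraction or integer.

t_a=6 t_c=3/2 v_peak=45 T=27/2

v_max²/a_max = 45²/(15/2) = 270
675/2 ≥ 270 so v_max reached
t_a = 45/(15/2) = 6; v_peak = 45
d_cruise = 675/2 − 270 = 135/2; t_c = (135/2)/45 = 3/2
T = 2·6 + 3/2 = 27/2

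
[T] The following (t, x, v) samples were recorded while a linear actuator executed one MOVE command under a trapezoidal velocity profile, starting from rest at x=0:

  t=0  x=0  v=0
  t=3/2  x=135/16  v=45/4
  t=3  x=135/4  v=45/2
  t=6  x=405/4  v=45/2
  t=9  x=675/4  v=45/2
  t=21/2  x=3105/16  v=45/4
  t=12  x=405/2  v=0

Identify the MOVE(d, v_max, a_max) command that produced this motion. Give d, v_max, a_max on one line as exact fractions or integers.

d=405/2 v_max=45/2 a_max=15/2

final state: t=12, x=405/2, v=0 → d = 405/2
a_max = (45/4−0)/(3/2−0) = 15/2
max v = 45/2 over t∈[3,9] → v_max = 45/2
check: 45/2·(3+6) = 405/2 ✓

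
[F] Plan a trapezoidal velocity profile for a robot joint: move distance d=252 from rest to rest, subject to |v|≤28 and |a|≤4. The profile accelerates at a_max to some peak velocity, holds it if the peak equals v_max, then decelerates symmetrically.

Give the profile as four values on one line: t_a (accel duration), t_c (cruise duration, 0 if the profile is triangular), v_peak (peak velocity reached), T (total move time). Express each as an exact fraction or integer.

vₘ²/aₘ = 28²/4 = 196
252 ≥ 196 → trapezoidal
t_a = 28/4 = 7; v_peak = 28
d_cruise = 252 − 196 = 56; t_c = 56/28 = 2
T = 2·7 + 2 = 16

t_a=7 t_c=2 v_peak=28 T=16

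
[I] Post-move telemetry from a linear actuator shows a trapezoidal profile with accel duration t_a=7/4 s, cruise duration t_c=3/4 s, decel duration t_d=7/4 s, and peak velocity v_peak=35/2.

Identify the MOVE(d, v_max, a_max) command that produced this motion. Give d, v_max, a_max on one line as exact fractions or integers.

a_max = (35/2)/(7/4) = 10
d_a = ½·35/2·7/4 = 245/16; d_c = 35/2·3/4 = 105/8
d = 2·245/16 + 105/8 = 175/4
t_c = 3/4 > 0 ⇒ limit active, v_max = 35/2

d=175/4 v_max=35/2 a_max=10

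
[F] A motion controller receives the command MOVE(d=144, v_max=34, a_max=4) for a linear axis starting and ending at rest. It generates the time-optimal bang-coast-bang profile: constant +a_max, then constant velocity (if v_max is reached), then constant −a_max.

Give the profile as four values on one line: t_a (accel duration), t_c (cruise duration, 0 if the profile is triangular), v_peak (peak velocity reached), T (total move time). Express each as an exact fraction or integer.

t_a=6 t_c=0 v_peak=24 T=12

(v_max)²/a_max = 34²/4 = 289
144 < 289 so t_c = 0
v_peak = √(144·4) = √576 = 24
t_a = 24/4 = 6; t_c = 0
T = 2·6 = 12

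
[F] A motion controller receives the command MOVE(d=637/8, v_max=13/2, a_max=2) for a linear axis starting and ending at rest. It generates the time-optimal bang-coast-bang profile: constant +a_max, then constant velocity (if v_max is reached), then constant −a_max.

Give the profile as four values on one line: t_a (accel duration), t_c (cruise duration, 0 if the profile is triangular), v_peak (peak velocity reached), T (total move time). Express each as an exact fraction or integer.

t_a=13/4 t_c=9 v_peak=13/2 T=31/2

(v_max)²/a_max = (13/2)²/2 = 169/8
637/8 ≥ 169/8 ⇒ cruise phase
t_a = (13/2)/2 = 13/4; v_peak = 13/2
d_cruise = 637/8 − 169/8 = 117/2; t_c = (117/2)/(13/2) = 9
T = 2·13/4 + 9 = 31/2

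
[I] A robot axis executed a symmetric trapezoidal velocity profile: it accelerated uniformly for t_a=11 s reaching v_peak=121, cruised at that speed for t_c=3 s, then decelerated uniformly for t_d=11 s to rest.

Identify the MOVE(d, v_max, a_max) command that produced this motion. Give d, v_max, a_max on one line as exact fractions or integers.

d=1694 v_max=121 a_max=11

a_max = 121/11 = 11
d_a = ½·121·11 = 1331/2; d_c = 121·3 = 363
d = 2·1331/2 + 363 = 1694
t_c = 3 > 0 → v_max = v_peak = 121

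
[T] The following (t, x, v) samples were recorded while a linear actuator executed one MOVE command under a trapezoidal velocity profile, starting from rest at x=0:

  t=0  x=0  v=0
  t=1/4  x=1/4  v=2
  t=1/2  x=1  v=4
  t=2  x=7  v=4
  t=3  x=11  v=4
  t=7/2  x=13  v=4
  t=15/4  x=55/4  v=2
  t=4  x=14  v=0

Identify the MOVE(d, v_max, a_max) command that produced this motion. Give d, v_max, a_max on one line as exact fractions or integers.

final state: t=4, x=14, v=0 → d = 14
a_max = (2−0)/(1/4−0) = 8
max v = 4 over t∈[1/2,7/2] → v_max = 4
check: 4·(1/2+3) = 14 ✓

d=14 v_max=4 a_max=8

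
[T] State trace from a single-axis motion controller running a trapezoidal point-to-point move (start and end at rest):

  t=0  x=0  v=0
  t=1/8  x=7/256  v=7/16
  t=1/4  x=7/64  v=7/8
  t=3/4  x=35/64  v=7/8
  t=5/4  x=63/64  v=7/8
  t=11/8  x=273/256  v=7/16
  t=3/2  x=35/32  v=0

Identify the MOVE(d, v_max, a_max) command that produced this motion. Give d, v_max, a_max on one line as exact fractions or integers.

final state: t=3/2, x=35/32, v=0 → d = 35/32
a_max = (7/16−0)/(1/8−0) = 7/2
max v = 7/8 over t∈[1/4,5/4] → v_max = 7/8
check: 7/8·(1/4+1) = 35/32 ✓

d=35/32 v_max=7/8 a_max=7/2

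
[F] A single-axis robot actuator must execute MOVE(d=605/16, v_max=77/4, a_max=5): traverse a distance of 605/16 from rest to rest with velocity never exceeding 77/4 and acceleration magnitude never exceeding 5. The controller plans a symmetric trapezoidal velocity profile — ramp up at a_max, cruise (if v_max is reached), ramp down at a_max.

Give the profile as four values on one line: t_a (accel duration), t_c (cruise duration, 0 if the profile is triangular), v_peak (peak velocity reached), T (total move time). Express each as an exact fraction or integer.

t_a=11/4 t_c=0 v_peak=55/4 T=11/2

(v_max)²/a_max = (77/4)²/5 = 5929/80
605/16 < 5929/80 so t_c = 0
v_peak = √(605/16·5) = √(3025/16) = 55/4
t_a = (55/4)/5 = 11/4; t_c = 0
T = 2·11/4 = 11/2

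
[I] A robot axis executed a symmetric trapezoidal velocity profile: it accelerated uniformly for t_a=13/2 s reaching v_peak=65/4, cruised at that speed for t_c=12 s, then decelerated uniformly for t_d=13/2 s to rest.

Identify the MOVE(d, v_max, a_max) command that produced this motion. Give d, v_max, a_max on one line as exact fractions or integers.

d=2405/8 v_max=65/4 a_max=5/2

a_max = (65/4)/(13/2) = 5/2
d_a = ½·65/4·13/2 = 845/16; d_c = 65/4·12 = 195
d = 2·845/16 + 195 = 2405/8
t_c = 12 > 0 → v_max = v_peak = 65/4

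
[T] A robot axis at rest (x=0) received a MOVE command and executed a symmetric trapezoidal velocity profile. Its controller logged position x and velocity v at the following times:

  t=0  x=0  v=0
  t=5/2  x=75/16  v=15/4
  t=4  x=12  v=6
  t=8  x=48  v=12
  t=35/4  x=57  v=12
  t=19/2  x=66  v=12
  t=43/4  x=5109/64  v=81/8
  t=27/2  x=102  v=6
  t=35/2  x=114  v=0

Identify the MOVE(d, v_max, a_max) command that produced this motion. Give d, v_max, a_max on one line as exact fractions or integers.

d=114 v_max=12 a_max=3/2

final state: t=35/2, x=114, v=0 → d = 114
a_max = (15/4−0)/(5/2−0) = 3/2
max v = 12 over t∈[8,19/2] → v_max = 12
check: 12·(8+3/2) = 114 ✓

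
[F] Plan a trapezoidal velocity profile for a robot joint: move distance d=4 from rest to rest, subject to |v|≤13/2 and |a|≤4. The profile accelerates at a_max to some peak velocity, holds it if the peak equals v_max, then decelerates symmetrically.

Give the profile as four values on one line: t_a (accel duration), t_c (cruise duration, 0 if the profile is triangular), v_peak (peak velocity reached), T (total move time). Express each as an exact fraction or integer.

v_max²/a_max = (13/2)²/4 = 169/16
4 < 169/16 so t_c = 0
v_peak = √(4·4) = √16 = 4
t_a = 4/4 = 1; t_c = 0
T = 2·1 = 2

t_a=1 t_c=0 v_peak=4 T=2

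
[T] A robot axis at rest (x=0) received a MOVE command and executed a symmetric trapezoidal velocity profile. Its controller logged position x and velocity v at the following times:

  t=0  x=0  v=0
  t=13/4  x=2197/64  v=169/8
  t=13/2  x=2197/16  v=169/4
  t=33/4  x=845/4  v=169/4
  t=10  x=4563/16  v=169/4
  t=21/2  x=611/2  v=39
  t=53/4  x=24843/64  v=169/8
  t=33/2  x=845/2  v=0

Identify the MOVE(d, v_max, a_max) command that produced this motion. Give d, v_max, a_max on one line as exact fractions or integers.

d=845/2 v_max=169/4 a_max=13/2

final state: t=33/2, x=845/2, v=0 → d = 845/2
a_max = (169/8−0)/(13/4−0) = 13/2
max v = 169/4 over t∈[13/2,10] → v_max = 169/4
check: 169/4·(13/2+7/2) = 845/2 ✓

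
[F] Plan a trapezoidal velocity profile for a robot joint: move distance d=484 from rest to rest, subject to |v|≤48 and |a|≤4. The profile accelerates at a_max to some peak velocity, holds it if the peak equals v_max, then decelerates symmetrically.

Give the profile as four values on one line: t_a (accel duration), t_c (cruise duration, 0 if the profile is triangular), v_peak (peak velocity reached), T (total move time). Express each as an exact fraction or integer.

v_max²/a_max = 48²/4 = 576
484 < 576 → triangular
v_peak = √(484·4) = √1936 = 44
t_a = 44/4 = 11; t_c = 0
T = 2·11 = 22

t_a=11 t_c=0 v_peak=44 T=22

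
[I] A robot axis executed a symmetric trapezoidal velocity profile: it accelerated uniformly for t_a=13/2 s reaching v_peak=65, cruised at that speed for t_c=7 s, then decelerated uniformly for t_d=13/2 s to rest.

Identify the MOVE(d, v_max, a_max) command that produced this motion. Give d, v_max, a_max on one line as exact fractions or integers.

d=1755/2 v_max=65 a_max=10

a_max = 65/(13/2) = 10
d_a = ½·65·13/2 = 845/4; d_c = 65·7 = 455
d = 2·845/4 + 455 = 1755/2
t_c = 7 > 0 ⇒ limit active, v_max = 65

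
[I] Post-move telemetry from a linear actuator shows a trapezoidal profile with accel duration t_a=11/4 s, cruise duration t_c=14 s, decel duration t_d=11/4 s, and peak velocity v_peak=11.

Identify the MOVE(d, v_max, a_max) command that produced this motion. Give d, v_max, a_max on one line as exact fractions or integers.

d=737/4 v_max=11 a_max=4

a_max = 11/(11/4) = 4
d_a = ½·11·11/4 = 121/8; d_c = 11·14 = 154
d = 2·121/8 + 154 = 737/4
t_c = 14 > 0 so v_max = 11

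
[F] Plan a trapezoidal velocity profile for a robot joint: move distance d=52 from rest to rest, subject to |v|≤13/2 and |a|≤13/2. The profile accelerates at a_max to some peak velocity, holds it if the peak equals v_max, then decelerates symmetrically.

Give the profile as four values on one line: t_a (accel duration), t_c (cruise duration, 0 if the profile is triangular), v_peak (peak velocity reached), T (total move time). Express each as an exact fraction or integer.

t_a=1 t_c=7 v_peak=13/2 T=9

vₘ²/aₘ = (13/2)²/(13/2) = 13/2
52 ≥ 13/2 so v_max reached
t_a = (13/2)/(13/2) = 1; v_peak = 13/2
d_cruise = 52 − 13/2 = 91/2; t_c = (91/2)/(13/2) = 7
T = 2·1 + 7 = 9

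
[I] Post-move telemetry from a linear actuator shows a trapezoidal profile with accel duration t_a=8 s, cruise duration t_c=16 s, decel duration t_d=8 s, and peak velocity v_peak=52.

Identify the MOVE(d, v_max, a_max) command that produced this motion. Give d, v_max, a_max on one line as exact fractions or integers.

a_max = 52/8 = 13/2
d_a = ½·52·8 = 208; d_c = 52·16 = 832
d = 2·208 + 832 = 1248
t_c = 16 > 0 ⇒ limit active, v_max = 52

d=1248 v_max=52 a_max=13/2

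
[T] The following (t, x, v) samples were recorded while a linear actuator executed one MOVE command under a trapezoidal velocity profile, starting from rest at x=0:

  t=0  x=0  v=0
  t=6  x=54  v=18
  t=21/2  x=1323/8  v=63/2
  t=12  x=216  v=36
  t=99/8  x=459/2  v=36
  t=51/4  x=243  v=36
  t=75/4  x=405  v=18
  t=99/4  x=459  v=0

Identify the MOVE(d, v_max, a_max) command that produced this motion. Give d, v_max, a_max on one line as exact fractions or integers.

final state: t=99/4, x=459, v=0 → d = 459
a_max = (18−0)/(6−0) = 3
max v = 36 over t∈[12,51/4] → v_max = 36
check: 36·(12+3/4) = 459 ✓

d=459 v_max=36 a_max=3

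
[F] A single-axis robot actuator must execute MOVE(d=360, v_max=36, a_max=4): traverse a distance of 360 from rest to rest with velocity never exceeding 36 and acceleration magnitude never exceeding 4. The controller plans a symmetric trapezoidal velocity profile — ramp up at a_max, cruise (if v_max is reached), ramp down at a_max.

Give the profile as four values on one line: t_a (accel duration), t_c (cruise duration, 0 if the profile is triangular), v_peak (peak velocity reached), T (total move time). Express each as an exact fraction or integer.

vₘ²/aₘ = 36²/4 = 324
360 ≥ 324 → trapezoidal
t_a = 36/4 = 9; v_peak = 36
d_cruise = 360 − 324 = 36; t_c = 36/36 = 1
T = 2·9 + 1 = 19

t_a=9 t_c=1 v_peak=36 T=19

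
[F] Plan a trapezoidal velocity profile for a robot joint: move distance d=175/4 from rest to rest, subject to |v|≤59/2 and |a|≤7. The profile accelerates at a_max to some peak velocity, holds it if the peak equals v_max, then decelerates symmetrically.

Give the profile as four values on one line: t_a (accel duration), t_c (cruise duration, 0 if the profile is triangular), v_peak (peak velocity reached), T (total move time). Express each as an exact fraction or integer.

(v_max)²/a_max = (59/2)²/7 = 3481/28
175/4 < 3481/28 ⇒ no cruise
v_peak = √(175/4·7) = √(1225/4) = 35/2
t_a = (35/2)/7 = 5/2; t_c = 0
T = 2·5/2 = 5

t_a=5/2 t_c=0 v_peak=35/2 T=5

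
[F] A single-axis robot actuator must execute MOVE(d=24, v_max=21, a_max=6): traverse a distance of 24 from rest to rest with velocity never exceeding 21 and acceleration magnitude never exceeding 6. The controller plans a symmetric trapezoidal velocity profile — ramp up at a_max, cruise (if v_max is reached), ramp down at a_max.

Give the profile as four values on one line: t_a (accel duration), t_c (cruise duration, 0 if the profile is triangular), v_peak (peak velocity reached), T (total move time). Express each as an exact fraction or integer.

(v_max)²/a_max = 21²/6 = 147/2
24 < 147/2 so t_c = 0
v_peak = √(24·6) = √144 = 12
t_a = 12/6 = 2; t_c = 0
T = 2·2 = 4

t_a=2 t_c=0 v_peak=12 T=4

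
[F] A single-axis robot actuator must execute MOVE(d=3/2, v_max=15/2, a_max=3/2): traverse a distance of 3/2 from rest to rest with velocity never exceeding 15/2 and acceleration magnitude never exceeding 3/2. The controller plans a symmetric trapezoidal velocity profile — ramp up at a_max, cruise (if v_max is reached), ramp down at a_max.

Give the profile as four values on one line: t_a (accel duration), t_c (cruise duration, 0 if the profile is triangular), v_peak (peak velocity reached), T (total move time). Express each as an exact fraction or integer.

(v_max)²/a_max = (15/2)²/(3/2) = 75/2
3/2 < 75/2 so t_c = 0
v_peak = √(3/2·3/2) = √(9/4) = 3/2
t_a = (3/2)/(3/2) = 1; t_c = 0
T = 2·1 = 2

t_a=1 t_c=0 v_peak=3/2 T=2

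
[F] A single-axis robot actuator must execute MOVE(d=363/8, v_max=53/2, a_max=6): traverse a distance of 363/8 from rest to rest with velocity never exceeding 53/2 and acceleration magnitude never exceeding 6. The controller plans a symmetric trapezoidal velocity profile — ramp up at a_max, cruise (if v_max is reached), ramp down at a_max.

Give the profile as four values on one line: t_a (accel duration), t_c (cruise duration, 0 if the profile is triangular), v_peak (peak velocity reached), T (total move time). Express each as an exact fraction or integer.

v_max²/a_max = (53/2)²/6 = 2809/24
363/8 < 2809/24 ⇒ no cruise
v_peak = √(363/8·6) = √(1089/4) = 33/2
t_a = (33/2)/6 = 11/4; t_c = 0
T = 2·11/4 = 11/2

t_a=11/4 t_c=0 v_peak=33/2 T=11/2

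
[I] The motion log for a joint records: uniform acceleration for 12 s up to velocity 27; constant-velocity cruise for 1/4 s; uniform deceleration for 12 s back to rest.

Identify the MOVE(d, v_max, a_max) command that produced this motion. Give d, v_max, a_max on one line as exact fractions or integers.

a_max = 27/12 = 9/4
d_a = ½·27·12 = 162; d_c = 27·1/4 = 27/4
d = 2·162 + 27/4 = 1323/4
t_c = 1/4 > 0 so v_max = 27

d=1323/4 v_max=27 a_max=9/4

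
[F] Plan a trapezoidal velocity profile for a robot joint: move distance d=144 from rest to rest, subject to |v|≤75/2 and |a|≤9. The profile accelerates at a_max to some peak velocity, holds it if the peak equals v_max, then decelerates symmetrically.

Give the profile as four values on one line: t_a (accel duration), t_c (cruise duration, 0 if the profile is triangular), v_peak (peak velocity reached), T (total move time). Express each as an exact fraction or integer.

t_a=4 t_c=0 v_peak=36 T=8

v_max²/a_max = (75/2)²/9 = 625/4
144 < 625/4 so t_c = 0
v_peak = √(144·9) = √1296 = 36
t_a = 36/9 = 4; t_c = 0
T = 2·4 = 8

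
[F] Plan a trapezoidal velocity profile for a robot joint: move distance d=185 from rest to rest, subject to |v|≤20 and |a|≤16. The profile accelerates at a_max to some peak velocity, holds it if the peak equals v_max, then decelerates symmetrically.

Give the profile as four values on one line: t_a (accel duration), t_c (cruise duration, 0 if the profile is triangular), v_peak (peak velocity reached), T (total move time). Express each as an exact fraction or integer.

vₘ²/aₘ = 20²/16 = 25
185 ≥ 25 → trapezoidal
t_a = 20/16 = 5/4; v_peak = 20
d_cruise = 185 − 25 = 160; t_c = 160/20 = 8
T = 2·5/4 + 8 = 21/2

t_a=5/4 t_c=8 v_peak=20 T=21/2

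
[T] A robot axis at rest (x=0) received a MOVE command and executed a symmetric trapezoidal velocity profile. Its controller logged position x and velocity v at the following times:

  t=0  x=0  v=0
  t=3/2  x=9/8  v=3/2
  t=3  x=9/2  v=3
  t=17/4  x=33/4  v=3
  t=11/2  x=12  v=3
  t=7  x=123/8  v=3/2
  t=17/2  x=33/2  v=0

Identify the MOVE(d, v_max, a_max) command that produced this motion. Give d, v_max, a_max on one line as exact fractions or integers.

final state: t=17/2, x=33/2, v=0 → d = 33/2
a_max = (3/2−0)/(3/2−0) = 1
max v = 3 over t∈[3,11/2] → v_max = 3
check: 3·(3+5/2) = 33/2 ✓

d=33/2 v_max=3 a_max=1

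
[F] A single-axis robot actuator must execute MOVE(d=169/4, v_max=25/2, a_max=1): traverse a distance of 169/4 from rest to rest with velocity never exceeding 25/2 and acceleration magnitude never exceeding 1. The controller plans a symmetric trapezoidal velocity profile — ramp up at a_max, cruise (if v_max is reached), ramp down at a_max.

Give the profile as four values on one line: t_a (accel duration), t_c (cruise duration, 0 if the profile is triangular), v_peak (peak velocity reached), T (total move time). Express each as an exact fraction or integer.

t_a=13/2 t_c=0 v_peak=13/2 T=13

v_max²/a_max = (25/2)²/1 = 625/4
169/4 < 625/4 so t_c = 0
v_peak = √(169/4·1) = √(169/4) = 13/2
t_a = (13/2)/1 = 13/2; t_c = 0
T = 2·13/2 = 13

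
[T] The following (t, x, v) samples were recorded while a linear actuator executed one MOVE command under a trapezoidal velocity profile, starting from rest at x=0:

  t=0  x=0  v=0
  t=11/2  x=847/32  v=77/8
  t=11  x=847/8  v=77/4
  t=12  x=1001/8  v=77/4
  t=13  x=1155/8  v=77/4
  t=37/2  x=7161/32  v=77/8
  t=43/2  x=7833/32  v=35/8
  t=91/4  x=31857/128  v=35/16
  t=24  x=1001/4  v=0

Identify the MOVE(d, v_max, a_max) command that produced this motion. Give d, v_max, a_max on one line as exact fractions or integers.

d=1001/4 v_max=77/4 a_max=7/4

final state: t=24, x=1001/4, v=0 → d = 1001/4
a_max = (77/8−0)/(11/2−0) = 7/4
max v = 77/4 over t∈[11,13] → v_max = 77/4
check: 77/4·(11+2) = 1001/4 ✓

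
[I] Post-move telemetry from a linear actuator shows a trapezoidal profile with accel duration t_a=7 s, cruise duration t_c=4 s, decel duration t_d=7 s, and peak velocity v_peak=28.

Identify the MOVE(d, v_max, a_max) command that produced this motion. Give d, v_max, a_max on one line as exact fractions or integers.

a_max = 28/7 = 4
d_a = ½·28·7 = 98; d_c = 28·4 = 112
d = 2·98 + 112 = 308
t_c = 4 > 0 ⇒ limit active, v_max = 28

d=308 v_max=28 a_max=4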